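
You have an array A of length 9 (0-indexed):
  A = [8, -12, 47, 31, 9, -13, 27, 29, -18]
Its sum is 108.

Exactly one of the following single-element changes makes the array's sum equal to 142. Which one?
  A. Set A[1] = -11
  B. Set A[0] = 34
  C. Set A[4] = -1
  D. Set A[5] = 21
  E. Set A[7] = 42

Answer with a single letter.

Option A: A[1] -12->-11, delta=1, new_sum=108+(1)=109
Option B: A[0] 8->34, delta=26, new_sum=108+(26)=134
Option C: A[4] 9->-1, delta=-10, new_sum=108+(-10)=98
Option D: A[5] -13->21, delta=34, new_sum=108+(34)=142 <-- matches target
Option E: A[7] 29->42, delta=13, new_sum=108+(13)=121

Answer: D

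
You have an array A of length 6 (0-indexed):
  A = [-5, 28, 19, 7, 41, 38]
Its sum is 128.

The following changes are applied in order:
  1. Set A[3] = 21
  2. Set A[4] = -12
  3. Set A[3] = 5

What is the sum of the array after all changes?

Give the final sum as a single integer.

Initial sum: 128
Change 1: A[3] 7 -> 21, delta = 14, sum = 142
Change 2: A[4] 41 -> -12, delta = -53, sum = 89
Change 3: A[3] 21 -> 5, delta = -16, sum = 73

Answer: 73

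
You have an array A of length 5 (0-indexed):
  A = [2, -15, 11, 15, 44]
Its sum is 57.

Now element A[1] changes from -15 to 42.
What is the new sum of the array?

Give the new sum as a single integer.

Old value at index 1: -15
New value at index 1: 42
Delta = 42 - -15 = 57
New sum = old_sum + delta = 57 + (57) = 114

Answer: 114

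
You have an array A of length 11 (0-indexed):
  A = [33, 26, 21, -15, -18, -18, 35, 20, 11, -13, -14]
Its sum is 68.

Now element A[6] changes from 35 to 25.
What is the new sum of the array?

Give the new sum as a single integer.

Old value at index 6: 35
New value at index 6: 25
Delta = 25 - 35 = -10
New sum = old_sum + delta = 68 + (-10) = 58

Answer: 58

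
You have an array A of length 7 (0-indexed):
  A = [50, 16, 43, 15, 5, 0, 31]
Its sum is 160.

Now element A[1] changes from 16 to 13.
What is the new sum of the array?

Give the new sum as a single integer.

Answer: 157

Derivation:
Old value at index 1: 16
New value at index 1: 13
Delta = 13 - 16 = -3
New sum = old_sum + delta = 160 + (-3) = 157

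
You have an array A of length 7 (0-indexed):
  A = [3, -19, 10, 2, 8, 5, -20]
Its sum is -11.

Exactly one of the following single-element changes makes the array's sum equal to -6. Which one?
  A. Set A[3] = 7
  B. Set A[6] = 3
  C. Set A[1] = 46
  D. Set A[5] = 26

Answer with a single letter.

Answer: A

Derivation:
Option A: A[3] 2->7, delta=5, new_sum=-11+(5)=-6 <-- matches target
Option B: A[6] -20->3, delta=23, new_sum=-11+(23)=12
Option C: A[1] -19->46, delta=65, new_sum=-11+(65)=54
Option D: A[5] 5->26, delta=21, new_sum=-11+(21)=10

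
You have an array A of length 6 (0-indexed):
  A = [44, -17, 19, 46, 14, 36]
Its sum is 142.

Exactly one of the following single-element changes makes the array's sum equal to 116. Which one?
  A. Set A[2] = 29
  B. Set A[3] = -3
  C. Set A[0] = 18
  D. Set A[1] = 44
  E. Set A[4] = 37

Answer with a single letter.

Answer: C

Derivation:
Option A: A[2] 19->29, delta=10, new_sum=142+(10)=152
Option B: A[3] 46->-3, delta=-49, new_sum=142+(-49)=93
Option C: A[0] 44->18, delta=-26, new_sum=142+(-26)=116 <-- matches target
Option D: A[1] -17->44, delta=61, new_sum=142+(61)=203
Option E: A[4] 14->37, delta=23, new_sum=142+(23)=165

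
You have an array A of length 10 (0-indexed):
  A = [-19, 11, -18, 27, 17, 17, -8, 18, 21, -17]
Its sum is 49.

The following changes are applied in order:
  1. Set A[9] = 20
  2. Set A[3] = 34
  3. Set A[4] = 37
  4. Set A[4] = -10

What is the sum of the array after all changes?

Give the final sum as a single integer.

Initial sum: 49
Change 1: A[9] -17 -> 20, delta = 37, sum = 86
Change 2: A[3] 27 -> 34, delta = 7, sum = 93
Change 3: A[4] 17 -> 37, delta = 20, sum = 113
Change 4: A[4] 37 -> -10, delta = -47, sum = 66

Answer: 66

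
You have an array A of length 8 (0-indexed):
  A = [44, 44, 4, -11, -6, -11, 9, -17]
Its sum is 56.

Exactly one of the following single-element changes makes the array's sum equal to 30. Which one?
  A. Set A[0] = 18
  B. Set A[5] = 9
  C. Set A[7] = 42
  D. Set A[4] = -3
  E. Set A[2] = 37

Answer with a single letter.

Answer: A

Derivation:
Option A: A[0] 44->18, delta=-26, new_sum=56+(-26)=30 <-- matches target
Option B: A[5] -11->9, delta=20, new_sum=56+(20)=76
Option C: A[7] -17->42, delta=59, new_sum=56+(59)=115
Option D: A[4] -6->-3, delta=3, new_sum=56+(3)=59
Option E: A[2] 4->37, delta=33, new_sum=56+(33)=89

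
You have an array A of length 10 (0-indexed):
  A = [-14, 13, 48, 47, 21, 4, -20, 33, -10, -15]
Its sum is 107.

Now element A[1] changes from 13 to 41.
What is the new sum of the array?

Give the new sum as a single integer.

Old value at index 1: 13
New value at index 1: 41
Delta = 41 - 13 = 28
New sum = old_sum + delta = 107 + (28) = 135

Answer: 135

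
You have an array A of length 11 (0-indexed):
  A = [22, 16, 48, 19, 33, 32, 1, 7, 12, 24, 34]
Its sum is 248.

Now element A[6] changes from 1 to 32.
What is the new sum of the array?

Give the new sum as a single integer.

Answer: 279

Derivation:
Old value at index 6: 1
New value at index 6: 32
Delta = 32 - 1 = 31
New sum = old_sum + delta = 248 + (31) = 279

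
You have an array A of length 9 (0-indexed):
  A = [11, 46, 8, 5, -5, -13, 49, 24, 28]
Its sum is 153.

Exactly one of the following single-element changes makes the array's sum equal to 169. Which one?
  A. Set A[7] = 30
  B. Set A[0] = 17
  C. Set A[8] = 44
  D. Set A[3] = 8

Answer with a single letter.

Option A: A[7] 24->30, delta=6, new_sum=153+(6)=159
Option B: A[0] 11->17, delta=6, new_sum=153+(6)=159
Option C: A[8] 28->44, delta=16, new_sum=153+(16)=169 <-- matches target
Option D: A[3] 5->8, delta=3, new_sum=153+(3)=156

Answer: C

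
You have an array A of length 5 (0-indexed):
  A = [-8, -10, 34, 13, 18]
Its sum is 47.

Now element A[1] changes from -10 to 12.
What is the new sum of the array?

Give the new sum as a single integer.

Answer: 69

Derivation:
Old value at index 1: -10
New value at index 1: 12
Delta = 12 - -10 = 22
New sum = old_sum + delta = 47 + (22) = 69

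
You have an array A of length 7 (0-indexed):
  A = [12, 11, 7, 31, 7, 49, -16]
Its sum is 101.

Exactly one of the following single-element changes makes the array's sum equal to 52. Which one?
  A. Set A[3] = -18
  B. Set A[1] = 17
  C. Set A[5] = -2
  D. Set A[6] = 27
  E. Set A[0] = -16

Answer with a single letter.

Option A: A[3] 31->-18, delta=-49, new_sum=101+(-49)=52 <-- matches target
Option B: A[1] 11->17, delta=6, new_sum=101+(6)=107
Option C: A[5] 49->-2, delta=-51, new_sum=101+(-51)=50
Option D: A[6] -16->27, delta=43, new_sum=101+(43)=144
Option E: A[0] 12->-16, delta=-28, new_sum=101+(-28)=73

Answer: A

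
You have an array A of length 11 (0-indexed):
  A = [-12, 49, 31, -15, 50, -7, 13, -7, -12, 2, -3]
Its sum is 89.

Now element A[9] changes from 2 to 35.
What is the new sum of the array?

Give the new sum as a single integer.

Answer: 122

Derivation:
Old value at index 9: 2
New value at index 9: 35
Delta = 35 - 2 = 33
New sum = old_sum + delta = 89 + (33) = 122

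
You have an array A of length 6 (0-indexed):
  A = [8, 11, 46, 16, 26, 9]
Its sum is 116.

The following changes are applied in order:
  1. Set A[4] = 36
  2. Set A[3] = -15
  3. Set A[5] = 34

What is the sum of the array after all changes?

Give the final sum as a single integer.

Answer: 120

Derivation:
Initial sum: 116
Change 1: A[4] 26 -> 36, delta = 10, sum = 126
Change 2: A[3] 16 -> -15, delta = -31, sum = 95
Change 3: A[5] 9 -> 34, delta = 25, sum = 120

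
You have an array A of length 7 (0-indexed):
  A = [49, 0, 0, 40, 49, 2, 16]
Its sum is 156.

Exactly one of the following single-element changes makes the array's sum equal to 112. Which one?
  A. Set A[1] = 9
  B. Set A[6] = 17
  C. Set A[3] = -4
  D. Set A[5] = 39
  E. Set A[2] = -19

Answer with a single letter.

Option A: A[1] 0->9, delta=9, new_sum=156+(9)=165
Option B: A[6] 16->17, delta=1, new_sum=156+(1)=157
Option C: A[3] 40->-4, delta=-44, new_sum=156+(-44)=112 <-- matches target
Option D: A[5] 2->39, delta=37, new_sum=156+(37)=193
Option E: A[2] 0->-19, delta=-19, new_sum=156+(-19)=137

Answer: C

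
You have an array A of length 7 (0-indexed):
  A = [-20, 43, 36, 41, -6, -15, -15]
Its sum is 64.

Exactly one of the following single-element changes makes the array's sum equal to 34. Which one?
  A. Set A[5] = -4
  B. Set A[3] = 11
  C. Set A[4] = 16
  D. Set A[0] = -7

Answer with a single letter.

Answer: B

Derivation:
Option A: A[5] -15->-4, delta=11, new_sum=64+(11)=75
Option B: A[3] 41->11, delta=-30, new_sum=64+(-30)=34 <-- matches target
Option C: A[4] -6->16, delta=22, new_sum=64+(22)=86
Option D: A[0] -20->-7, delta=13, new_sum=64+(13)=77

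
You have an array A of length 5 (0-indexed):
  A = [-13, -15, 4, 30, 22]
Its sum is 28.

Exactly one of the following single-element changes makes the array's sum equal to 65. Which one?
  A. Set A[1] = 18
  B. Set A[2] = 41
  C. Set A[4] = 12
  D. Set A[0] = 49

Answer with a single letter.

Option A: A[1] -15->18, delta=33, new_sum=28+(33)=61
Option B: A[2] 4->41, delta=37, new_sum=28+(37)=65 <-- matches target
Option C: A[4] 22->12, delta=-10, new_sum=28+(-10)=18
Option D: A[0] -13->49, delta=62, new_sum=28+(62)=90

Answer: B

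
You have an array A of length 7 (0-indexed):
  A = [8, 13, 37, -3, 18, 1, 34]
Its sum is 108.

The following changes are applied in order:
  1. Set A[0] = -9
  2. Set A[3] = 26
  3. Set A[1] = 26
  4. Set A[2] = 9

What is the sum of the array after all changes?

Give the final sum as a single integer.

Answer: 105

Derivation:
Initial sum: 108
Change 1: A[0] 8 -> -9, delta = -17, sum = 91
Change 2: A[3] -3 -> 26, delta = 29, sum = 120
Change 3: A[1] 13 -> 26, delta = 13, sum = 133
Change 4: A[2] 37 -> 9, delta = -28, sum = 105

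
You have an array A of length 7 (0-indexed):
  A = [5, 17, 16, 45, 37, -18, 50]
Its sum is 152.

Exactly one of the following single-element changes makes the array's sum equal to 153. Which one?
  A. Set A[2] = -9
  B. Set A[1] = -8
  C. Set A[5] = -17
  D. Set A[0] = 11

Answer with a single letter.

Option A: A[2] 16->-9, delta=-25, new_sum=152+(-25)=127
Option B: A[1] 17->-8, delta=-25, new_sum=152+(-25)=127
Option C: A[5] -18->-17, delta=1, new_sum=152+(1)=153 <-- matches target
Option D: A[0] 5->11, delta=6, new_sum=152+(6)=158

Answer: C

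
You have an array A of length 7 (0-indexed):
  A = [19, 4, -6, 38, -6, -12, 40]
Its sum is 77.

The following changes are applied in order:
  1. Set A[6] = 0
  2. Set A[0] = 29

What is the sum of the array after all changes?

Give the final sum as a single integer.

Initial sum: 77
Change 1: A[6] 40 -> 0, delta = -40, sum = 37
Change 2: A[0] 19 -> 29, delta = 10, sum = 47

Answer: 47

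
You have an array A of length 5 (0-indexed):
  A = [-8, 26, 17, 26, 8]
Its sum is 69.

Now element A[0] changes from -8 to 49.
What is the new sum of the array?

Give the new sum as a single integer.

Old value at index 0: -8
New value at index 0: 49
Delta = 49 - -8 = 57
New sum = old_sum + delta = 69 + (57) = 126

Answer: 126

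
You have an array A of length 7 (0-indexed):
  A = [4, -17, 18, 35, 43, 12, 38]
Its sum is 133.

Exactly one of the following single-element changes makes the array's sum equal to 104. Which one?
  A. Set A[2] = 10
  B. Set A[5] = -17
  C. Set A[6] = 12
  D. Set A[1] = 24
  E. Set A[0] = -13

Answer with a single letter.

Option A: A[2] 18->10, delta=-8, new_sum=133+(-8)=125
Option B: A[5] 12->-17, delta=-29, new_sum=133+(-29)=104 <-- matches target
Option C: A[6] 38->12, delta=-26, new_sum=133+(-26)=107
Option D: A[1] -17->24, delta=41, new_sum=133+(41)=174
Option E: A[0] 4->-13, delta=-17, new_sum=133+(-17)=116

Answer: B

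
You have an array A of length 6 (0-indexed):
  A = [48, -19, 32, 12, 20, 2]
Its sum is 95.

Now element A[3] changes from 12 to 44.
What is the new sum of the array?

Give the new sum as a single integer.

Answer: 127

Derivation:
Old value at index 3: 12
New value at index 3: 44
Delta = 44 - 12 = 32
New sum = old_sum + delta = 95 + (32) = 127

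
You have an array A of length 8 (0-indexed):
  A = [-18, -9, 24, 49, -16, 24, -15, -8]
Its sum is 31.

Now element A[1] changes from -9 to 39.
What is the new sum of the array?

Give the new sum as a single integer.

Old value at index 1: -9
New value at index 1: 39
Delta = 39 - -9 = 48
New sum = old_sum + delta = 31 + (48) = 79

Answer: 79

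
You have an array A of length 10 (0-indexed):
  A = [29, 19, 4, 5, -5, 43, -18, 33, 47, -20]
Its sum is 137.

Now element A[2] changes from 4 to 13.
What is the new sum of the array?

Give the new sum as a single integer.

Old value at index 2: 4
New value at index 2: 13
Delta = 13 - 4 = 9
New sum = old_sum + delta = 137 + (9) = 146

Answer: 146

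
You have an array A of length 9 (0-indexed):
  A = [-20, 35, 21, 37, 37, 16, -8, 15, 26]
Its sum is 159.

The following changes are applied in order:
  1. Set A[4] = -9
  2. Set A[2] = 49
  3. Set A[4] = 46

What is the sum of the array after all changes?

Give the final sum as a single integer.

Answer: 196

Derivation:
Initial sum: 159
Change 1: A[4] 37 -> -9, delta = -46, sum = 113
Change 2: A[2] 21 -> 49, delta = 28, sum = 141
Change 3: A[4] -9 -> 46, delta = 55, sum = 196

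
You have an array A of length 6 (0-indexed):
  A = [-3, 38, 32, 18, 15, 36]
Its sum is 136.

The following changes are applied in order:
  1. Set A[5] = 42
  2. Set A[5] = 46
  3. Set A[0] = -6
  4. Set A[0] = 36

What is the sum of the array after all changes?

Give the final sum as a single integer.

Initial sum: 136
Change 1: A[5] 36 -> 42, delta = 6, sum = 142
Change 2: A[5] 42 -> 46, delta = 4, sum = 146
Change 3: A[0] -3 -> -6, delta = -3, sum = 143
Change 4: A[0] -6 -> 36, delta = 42, sum = 185

Answer: 185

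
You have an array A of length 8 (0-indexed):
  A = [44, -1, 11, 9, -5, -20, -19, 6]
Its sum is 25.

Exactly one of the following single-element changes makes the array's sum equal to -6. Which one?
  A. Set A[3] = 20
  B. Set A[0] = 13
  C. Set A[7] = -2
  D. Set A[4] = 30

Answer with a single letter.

Option A: A[3] 9->20, delta=11, new_sum=25+(11)=36
Option B: A[0] 44->13, delta=-31, new_sum=25+(-31)=-6 <-- matches target
Option C: A[7] 6->-2, delta=-8, new_sum=25+(-8)=17
Option D: A[4] -5->30, delta=35, new_sum=25+(35)=60

Answer: B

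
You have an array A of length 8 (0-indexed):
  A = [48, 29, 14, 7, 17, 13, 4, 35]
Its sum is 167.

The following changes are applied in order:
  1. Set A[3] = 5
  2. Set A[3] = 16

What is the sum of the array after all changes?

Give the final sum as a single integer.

Initial sum: 167
Change 1: A[3] 7 -> 5, delta = -2, sum = 165
Change 2: A[3] 5 -> 16, delta = 11, sum = 176

Answer: 176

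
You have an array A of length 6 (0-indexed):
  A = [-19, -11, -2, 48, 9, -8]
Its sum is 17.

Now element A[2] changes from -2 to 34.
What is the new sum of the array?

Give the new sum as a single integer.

Old value at index 2: -2
New value at index 2: 34
Delta = 34 - -2 = 36
New sum = old_sum + delta = 17 + (36) = 53

Answer: 53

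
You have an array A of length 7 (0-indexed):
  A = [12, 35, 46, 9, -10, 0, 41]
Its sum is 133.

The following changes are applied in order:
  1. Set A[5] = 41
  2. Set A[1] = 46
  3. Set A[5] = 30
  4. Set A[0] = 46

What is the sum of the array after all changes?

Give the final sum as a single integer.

Answer: 208

Derivation:
Initial sum: 133
Change 1: A[5] 0 -> 41, delta = 41, sum = 174
Change 2: A[1] 35 -> 46, delta = 11, sum = 185
Change 3: A[5] 41 -> 30, delta = -11, sum = 174
Change 4: A[0] 12 -> 46, delta = 34, sum = 208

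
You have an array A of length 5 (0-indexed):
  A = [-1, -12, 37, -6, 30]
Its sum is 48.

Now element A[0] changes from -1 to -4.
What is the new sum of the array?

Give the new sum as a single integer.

Answer: 45

Derivation:
Old value at index 0: -1
New value at index 0: -4
Delta = -4 - -1 = -3
New sum = old_sum + delta = 48 + (-3) = 45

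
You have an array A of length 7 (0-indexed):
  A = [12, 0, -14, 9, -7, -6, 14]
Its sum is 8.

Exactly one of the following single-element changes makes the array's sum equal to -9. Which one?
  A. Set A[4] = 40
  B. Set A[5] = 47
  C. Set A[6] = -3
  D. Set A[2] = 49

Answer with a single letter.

Option A: A[4] -7->40, delta=47, new_sum=8+(47)=55
Option B: A[5] -6->47, delta=53, new_sum=8+(53)=61
Option C: A[6] 14->-3, delta=-17, new_sum=8+(-17)=-9 <-- matches target
Option D: A[2] -14->49, delta=63, new_sum=8+(63)=71

Answer: C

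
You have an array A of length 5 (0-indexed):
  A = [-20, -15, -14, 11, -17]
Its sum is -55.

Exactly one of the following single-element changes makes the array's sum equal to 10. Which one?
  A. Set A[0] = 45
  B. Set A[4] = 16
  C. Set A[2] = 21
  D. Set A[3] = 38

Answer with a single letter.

Answer: A

Derivation:
Option A: A[0] -20->45, delta=65, new_sum=-55+(65)=10 <-- matches target
Option B: A[4] -17->16, delta=33, new_sum=-55+(33)=-22
Option C: A[2] -14->21, delta=35, new_sum=-55+(35)=-20
Option D: A[3] 11->38, delta=27, new_sum=-55+(27)=-28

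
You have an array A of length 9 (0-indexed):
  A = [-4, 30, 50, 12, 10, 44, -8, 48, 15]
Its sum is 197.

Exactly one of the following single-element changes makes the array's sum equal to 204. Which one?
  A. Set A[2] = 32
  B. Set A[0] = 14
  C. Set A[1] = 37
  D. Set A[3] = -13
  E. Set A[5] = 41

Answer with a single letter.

Answer: C

Derivation:
Option A: A[2] 50->32, delta=-18, new_sum=197+(-18)=179
Option B: A[0] -4->14, delta=18, new_sum=197+(18)=215
Option C: A[1] 30->37, delta=7, new_sum=197+(7)=204 <-- matches target
Option D: A[3] 12->-13, delta=-25, new_sum=197+(-25)=172
Option E: A[5] 44->41, delta=-3, new_sum=197+(-3)=194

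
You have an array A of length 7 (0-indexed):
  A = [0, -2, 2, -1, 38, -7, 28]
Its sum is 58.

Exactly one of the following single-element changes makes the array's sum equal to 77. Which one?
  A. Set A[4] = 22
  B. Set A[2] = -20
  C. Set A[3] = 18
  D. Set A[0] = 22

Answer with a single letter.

Answer: C

Derivation:
Option A: A[4] 38->22, delta=-16, new_sum=58+(-16)=42
Option B: A[2] 2->-20, delta=-22, new_sum=58+(-22)=36
Option C: A[3] -1->18, delta=19, new_sum=58+(19)=77 <-- matches target
Option D: A[0] 0->22, delta=22, new_sum=58+(22)=80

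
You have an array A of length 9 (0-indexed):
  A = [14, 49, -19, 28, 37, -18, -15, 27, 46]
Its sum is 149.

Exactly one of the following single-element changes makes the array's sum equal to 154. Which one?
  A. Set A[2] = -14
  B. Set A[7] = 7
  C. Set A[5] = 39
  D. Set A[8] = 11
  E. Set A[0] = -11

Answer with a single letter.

Answer: A

Derivation:
Option A: A[2] -19->-14, delta=5, new_sum=149+(5)=154 <-- matches target
Option B: A[7] 27->7, delta=-20, new_sum=149+(-20)=129
Option C: A[5] -18->39, delta=57, new_sum=149+(57)=206
Option D: A[8] 46->11, delta=-35, new_sum=149+(-35)=114
Option E: A[0] 14->-11, delta=-25, new_sum=149+(-25)=124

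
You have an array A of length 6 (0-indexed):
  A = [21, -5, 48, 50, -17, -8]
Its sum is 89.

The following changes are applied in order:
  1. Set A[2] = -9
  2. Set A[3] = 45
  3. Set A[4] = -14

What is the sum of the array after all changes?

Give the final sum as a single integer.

Initial sum: 89
Change 1: A[2] 48 -> -9, delta = -57, sum = 32
Change 2: A[3] 50 -> 45, delta = -5, sum = 27
Change 3: A[4] -17 -> -14, delta = 3, sum = 30

Answer: 30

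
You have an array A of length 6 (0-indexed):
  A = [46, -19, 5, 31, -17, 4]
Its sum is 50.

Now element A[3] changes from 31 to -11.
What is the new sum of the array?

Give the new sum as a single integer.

Answer: 8

Derivation:
Old value at index 3: 31
New value at index 3: -11
Delta = -11 - 31 = -42
New sum = old_sum + delta = 50 + (-42) = 8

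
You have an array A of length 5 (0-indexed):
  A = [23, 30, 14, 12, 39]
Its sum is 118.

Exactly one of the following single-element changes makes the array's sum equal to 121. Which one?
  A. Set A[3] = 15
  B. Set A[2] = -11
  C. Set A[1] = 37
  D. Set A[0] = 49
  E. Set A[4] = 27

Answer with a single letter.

Answer: A

Derivation:
Option A: A[3] 12->15, delta=3, new_sum=118+(3)=121 <-- matches target
Option B: A[2] 14->-11, delta=-25, new_sum=118+(-25)=93
Option C: A[1] 30->37, delta=7, new_sum=118+(7)=125
Option D: A[0] 23->49, delta=26, new_sum=118+(26)=144
Option E: A[4] 39->27, delta=-12, new_sum=118+(-12)=106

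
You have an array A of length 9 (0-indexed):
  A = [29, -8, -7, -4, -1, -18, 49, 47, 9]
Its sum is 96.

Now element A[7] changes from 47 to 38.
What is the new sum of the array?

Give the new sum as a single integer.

Answer: 87

Derivation:
Old value at index 7: 47
New value at index 7: 38
Delta = 38 - 47 = -9
New sum = old_sum + delta = 96 + (-9) = 87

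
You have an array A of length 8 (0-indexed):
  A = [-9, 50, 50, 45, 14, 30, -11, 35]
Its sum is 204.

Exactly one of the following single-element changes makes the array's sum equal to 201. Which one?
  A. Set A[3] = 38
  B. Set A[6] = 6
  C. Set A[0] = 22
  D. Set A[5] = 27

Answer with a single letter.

Answer: D

Derivation:
Option A: A[3] 45->38, delta=-7, new_sum=204+(-7)=197
Option B: A[6] -11->6, delta=17, new_sum=204+(17)=221
Option C: A[0] -9->22, delta=31, new_sum=204+(31)=235
Option D: A[5] 30->27, delta=-3, new_sum=204+(-3)=201 <-- matches target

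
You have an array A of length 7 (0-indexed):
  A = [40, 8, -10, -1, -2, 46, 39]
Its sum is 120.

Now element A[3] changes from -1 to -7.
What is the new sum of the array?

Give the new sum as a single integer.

Old value at index 3: -1
New value at index 3: -7
Delta = -7 - -1 = -6
New sum = old_sum + delta = 120 + (-6) = 114

Answer: 114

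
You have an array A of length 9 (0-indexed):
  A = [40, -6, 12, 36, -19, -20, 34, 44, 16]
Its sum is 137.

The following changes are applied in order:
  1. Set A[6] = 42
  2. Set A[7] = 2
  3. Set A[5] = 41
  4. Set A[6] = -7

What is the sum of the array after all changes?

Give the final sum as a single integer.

Initial sum: 137
Change 1: A[6] 34 -> 42, delta = 8, sum = 145
Change 2: A[7] 44 -> 2, delta = -42, sum = 103
Change 3: A[5] -20 -> 41, delta = 61, sum = 164
Change 4: A[6] 42 -> -7, delta = -49, sum = 115

Answer: 115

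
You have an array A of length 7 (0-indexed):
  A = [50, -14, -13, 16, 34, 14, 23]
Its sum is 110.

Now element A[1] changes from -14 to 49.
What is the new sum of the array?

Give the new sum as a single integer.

Answer: 173

Derivation:
Old value at index 1: -14
New value at index 1: 49
Delta = 49 - -14 = 63
New sum = old_sum + delta = 110 + (63) = 173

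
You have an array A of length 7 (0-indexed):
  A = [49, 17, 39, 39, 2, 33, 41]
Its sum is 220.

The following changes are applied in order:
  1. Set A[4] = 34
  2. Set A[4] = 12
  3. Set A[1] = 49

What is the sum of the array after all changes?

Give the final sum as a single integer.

Answer: 262

Derivation:
Initial sum: 220
Change 1: A[4] 2 -> 34, delta = 32, sum = 252
Change 2: A[4] 34 -> 12, delta = -22, sum = 230
Change 3: A[1] 17 -> 49, delta = 32, sum = 262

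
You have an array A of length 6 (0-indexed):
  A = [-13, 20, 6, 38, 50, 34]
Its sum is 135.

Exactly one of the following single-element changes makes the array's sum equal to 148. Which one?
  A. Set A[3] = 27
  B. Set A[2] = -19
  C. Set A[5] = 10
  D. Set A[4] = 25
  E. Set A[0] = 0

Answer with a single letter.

Answer: E

Derivation:
Option A: A[3] 38->27, delta=-11, new_sum=135+(-11)=124
Option B: A[2] 6->-19, delta=-25, new_sum=135+(-25)=110
Option C: A[5] 34->10, delta=-24, new_sum=135+(-24)=111
Option D: A[4] 50->25, delta=-25, new_sum=135+(-25)=110
Option E: A[0] -13->0, delta=13, new_sum=135+(13)=148 <-- matches target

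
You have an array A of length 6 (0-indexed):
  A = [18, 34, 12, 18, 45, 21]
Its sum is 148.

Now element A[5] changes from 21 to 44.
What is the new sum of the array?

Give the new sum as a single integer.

Old value at index 5: 21
New value at index 5: 44
Delta = 44 - 21 = 23
New sum = old_sum + delta = 148 + (23) = 171

Answer: 171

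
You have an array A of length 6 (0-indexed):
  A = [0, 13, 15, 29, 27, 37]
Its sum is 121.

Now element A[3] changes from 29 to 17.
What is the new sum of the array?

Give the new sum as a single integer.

Old value at index 3: 29
New value at index 3: 17
Delta = 17 - 29 = -12
New sum = old_sum + delta = 121 + (-12) = 109

Answer: 109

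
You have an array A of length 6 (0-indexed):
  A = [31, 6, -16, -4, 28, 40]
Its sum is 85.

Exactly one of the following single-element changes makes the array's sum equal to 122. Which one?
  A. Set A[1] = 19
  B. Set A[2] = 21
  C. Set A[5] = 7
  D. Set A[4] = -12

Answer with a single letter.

Option A: A[1] 6->19, delta=13, new_sum=85+(13)=98
Option B: A[2] -16->21, delta=37, new_sum=85+(37)=122 <-- matches target
Option C: A[5] 40->7, delta=-33, new_sum=85+(-33)=52
Option D: A[4] 28->-12, delta=-40, new_sum=85+(-40)=45

Answer: B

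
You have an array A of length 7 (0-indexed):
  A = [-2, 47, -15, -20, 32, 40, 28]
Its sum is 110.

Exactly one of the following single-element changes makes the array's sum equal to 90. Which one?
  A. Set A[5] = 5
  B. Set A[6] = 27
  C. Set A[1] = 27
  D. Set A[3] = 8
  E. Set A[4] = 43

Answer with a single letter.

Option A: A[5] 40->5, delta=-35, new_sum=110+(-35)=75
Option B: A[6] 28->27, delta=-1, new_sum=110+(-1)=109
Option C: A[1] 47->27, delta=-20, new_sum=110+(-20)=90 <-- matches target
Option D: A[3] -20->8, delta=28, new_sum=110+(28)=138
Option E: A[4] 32->43, delta=11, new_sum=110+(11)=121

Answer: C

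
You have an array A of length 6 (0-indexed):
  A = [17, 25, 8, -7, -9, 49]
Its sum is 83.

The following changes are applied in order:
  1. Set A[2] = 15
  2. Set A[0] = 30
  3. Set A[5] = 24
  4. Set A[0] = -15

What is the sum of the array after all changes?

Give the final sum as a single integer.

Initial sum: 83
Change 1: A[2] 8 -> 15, delta = 7, sum = 90
Change 2: A[0] 17 -> 30, delta = 13, sum = 103
Change 3: A[5] 49 -> 24, delta = -25, sum = 78
Change 4: A[0] 30 -> -15, delta = -45, sum = 33

Answer: 33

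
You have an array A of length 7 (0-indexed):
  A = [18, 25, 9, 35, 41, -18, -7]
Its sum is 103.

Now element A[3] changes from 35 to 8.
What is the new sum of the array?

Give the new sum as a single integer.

Answer: 76

Derivation:
Old value at index 3: 35
New value at index 3: 8
Delta = 8 - 35 = -27
New sum = old_sum + delta = 103 + (-27) = 76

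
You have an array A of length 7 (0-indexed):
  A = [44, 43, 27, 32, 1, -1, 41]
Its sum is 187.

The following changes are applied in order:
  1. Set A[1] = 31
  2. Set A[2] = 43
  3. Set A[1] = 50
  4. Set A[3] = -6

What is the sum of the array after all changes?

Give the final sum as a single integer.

Answer: 172

Derivation:
Initial sum: 187
Change 1: A[1] 43 -> 31, delta = -12, sum = 175
Change 2: A[2] 27 -> 43, delta = 16, sum = 191
Change 3: A[1] 31 -> 50, delta = 19, sum = 210
Change 4: A[3] 32 -> -6, delta = -38, sum = 172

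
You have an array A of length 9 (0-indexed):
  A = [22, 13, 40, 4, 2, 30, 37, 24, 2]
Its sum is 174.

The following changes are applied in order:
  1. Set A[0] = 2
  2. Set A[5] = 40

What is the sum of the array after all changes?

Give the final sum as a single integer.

Initial sum: 174
Change 1: A[0] 22 -> 2, delta = -20, sum = 154
Change 2: A[5] 30 -> 40, delta = 10, sum = 164

Answer: 164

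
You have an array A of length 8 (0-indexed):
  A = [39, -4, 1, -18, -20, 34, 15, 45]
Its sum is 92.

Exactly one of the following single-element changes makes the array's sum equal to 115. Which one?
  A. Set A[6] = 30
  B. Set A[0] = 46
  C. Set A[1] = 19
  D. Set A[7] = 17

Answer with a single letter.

Option A: A[6] 15->30, delta=15, new_sum=92+(15)=107
Option B: A[0] 39->46, delta=7, new_sum=92+(7)=99
Option C: A[1] -4->19, delta=23, new_sum=92+(23)=115 <-- matches target
Option D: A[7] 45->17, delta=-28, new_sum=92+(-28)=64

Answer: C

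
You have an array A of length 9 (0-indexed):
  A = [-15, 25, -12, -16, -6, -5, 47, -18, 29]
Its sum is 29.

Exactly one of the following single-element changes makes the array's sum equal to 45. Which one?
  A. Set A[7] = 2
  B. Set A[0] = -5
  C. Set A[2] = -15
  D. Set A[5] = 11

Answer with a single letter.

Option A: A[7] -18->2, delta=20, new_sum=29+(20)=49
Option B: A[0] -15->-5, delta=10, new_sum=29+(10)=39
Option C: A[2] -12->-15, delta=-3, new_sum=29+(-3)=26
Option D: A[5] -5->11, delta=16, new_sum=29+(16)=45 <-- matches target

Answer: D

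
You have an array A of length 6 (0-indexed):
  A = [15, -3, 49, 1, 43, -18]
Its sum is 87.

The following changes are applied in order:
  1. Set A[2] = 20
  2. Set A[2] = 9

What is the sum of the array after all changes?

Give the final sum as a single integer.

Initial sum: 87
Change 1: A[2] 49 -> 20, delta = -29, sum = 58
Change 2: A[2] 20 -> 9, delta = -11, sum = 47

Answer: 47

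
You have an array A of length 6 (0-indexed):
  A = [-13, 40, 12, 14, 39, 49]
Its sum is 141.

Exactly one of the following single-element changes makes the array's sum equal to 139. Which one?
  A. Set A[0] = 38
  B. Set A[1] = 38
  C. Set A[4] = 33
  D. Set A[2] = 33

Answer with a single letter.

Option A: A[0] -13->38, delta=51, new_sum=141+(51)=192
Option B: A[1] 40->38, delta=-2, new_sum=141+(-2)=139 <-- matches target
Option C: A[4] 39->33, delta=-6, new_sum=141+(-6)=135
Option D: A[2] 12->33, delta=21, new_sum=141+(21)=162

Answer: B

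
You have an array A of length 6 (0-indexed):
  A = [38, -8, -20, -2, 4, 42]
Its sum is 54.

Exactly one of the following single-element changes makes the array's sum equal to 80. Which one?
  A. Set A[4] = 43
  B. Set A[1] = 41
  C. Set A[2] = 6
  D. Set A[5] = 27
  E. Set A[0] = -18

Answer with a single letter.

Option A: A[4] 4->43, delta=39, new_sum=54+(39)=93
Option B: A[1] -8->41, delta=49, new_sum=54+(49)=103
Option C: A[2] -20->6, delta=26, new_sum=54+(26)=80 <-- matches target
Option D: A[5] 42->27, delta=-15, new_sum=54+(-15)=39
Option E: A[0] 38->-18, delta=-56, new_sum=54+(-56)=-2

Answer: C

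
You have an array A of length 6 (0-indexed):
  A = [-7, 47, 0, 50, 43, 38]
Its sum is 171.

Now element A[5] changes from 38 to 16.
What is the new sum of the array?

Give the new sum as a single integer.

Old value at index 5: 38
New value at index 5: 16
Delta = 16 - 38 = -22
New sum = old_sum + delta = 171 + (-22) = 149

Answer: 149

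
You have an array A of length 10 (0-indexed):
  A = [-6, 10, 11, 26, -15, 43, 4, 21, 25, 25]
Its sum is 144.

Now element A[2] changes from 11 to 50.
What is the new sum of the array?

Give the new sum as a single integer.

Answer: 183

Derivation:
Old value at index 2: 11
New value at index 2: 50
Delta = 50 - 11 = 39
New sum = old_sum + delta = 144 + (39) = 183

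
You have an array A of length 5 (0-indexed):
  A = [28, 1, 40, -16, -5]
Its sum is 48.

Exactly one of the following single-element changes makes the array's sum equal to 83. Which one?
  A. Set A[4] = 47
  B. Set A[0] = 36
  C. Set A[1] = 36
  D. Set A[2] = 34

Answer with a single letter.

Answer: C

Derivation:
Option A: A[4] -5->47, delta=52, new_sum=48+(52)=100
Option B: A[0] 28->36, delta=8, new_sum=48+(8)=56
Option C: A[1] 1->36, delta=35, new_sum=48+(35)=83 <-- matches target
Option D: A[2] 40->34, delta=-6, new_sum=48+(-6)=42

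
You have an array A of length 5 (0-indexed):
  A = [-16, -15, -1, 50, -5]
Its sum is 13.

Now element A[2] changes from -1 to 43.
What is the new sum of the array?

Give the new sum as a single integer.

Old value at index 2: -1
New value at index 2: 43
Delta = 43 - -1 = 44
New sum = old_sum + delta = 13 + (44) = 57

Answer: 57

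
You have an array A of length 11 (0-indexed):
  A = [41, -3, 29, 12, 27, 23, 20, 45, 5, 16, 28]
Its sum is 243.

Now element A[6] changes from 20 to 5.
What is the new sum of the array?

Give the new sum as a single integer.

Old value at index 6: 20
New value at index 6: 5
Delta = 5 - 20 = -15
New sum = old_sum + delta = 243 + (-15) = 228

Answer: 228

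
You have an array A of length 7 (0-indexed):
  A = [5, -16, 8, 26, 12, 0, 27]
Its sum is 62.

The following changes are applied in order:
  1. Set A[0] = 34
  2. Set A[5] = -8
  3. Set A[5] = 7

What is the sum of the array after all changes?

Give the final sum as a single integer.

Initial sum: 62
Change 1: A[0] 5 -> 34, delta = 29, sum = 91
Change 2: A[5] 0 -> -8, delta = -8, sum = 83
Change 3: A[5] -8 -> 7, delta = 15, sum = 98

Answer: 98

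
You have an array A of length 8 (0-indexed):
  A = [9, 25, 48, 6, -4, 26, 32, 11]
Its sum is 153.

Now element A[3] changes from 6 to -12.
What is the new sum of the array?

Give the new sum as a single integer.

Answer: 135

Derivation:
Old value at index 3: 6
New value at index 3: -12
Delta = -12 - 6 = -18
New sum = old_sum + delta = 153 + (-18) = 135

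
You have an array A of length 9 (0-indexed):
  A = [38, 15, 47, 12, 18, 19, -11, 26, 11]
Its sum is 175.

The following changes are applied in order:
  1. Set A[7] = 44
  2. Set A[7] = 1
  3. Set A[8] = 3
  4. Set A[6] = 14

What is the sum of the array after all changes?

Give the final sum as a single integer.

Initial sum: 175
Change 1: A[7] 26 -> 44, delta = 18, sum = 193
Change 2: A[7] 44 -> 1, delta = -43, sum = 150
Change 3: A[8] 11 -> 3, delta = -8, sum = 142
Change 4: A[6] -11 -> 14, delta = 25, sum = 167

Answer: 167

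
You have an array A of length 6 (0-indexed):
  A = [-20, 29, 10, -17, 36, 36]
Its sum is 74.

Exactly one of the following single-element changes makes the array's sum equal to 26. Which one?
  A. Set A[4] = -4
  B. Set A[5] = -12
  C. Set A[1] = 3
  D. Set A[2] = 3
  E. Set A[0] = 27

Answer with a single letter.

Answer: B

Derivation:
Option A: A[4] 36->-4, delta=-40, new_sum=74+(-40)=34
Option B: A[5] 36->-12, delta=-48, new_sum=74+(-48)=26 <-- matches target
Option C: A[1] 29->3, delta=-26, new_sum=74+(-26)=48
Option D: A[2] 10->3, delta=-7, new_sum=74+(-7)=67
Option E: A[0] -20->27, delta=47, new_sum=74+(47)=121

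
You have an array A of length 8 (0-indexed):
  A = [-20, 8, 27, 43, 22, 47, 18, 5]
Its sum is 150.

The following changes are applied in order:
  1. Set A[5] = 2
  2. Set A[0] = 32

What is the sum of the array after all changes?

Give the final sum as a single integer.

Initial sum: 150
Change 1: A[5] 47 -> 2, delta = -45, sum = 105
Change 2: A[0] -20 -> 32, delta = 52, sum = 157

Answer: 157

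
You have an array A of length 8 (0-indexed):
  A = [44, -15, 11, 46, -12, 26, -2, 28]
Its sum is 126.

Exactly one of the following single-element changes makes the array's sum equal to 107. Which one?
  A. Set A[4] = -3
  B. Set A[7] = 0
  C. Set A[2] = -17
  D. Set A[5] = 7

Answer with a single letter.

Option A: A[4] -12->-3, delta=9, new_sum=126+(9)=135
Option B: A[7] 28->0, delta=-28, new_sum=126+(-28)=98
Option C: A[2] 11->-17, delta=-28, new_sum=126+(-28)=98
Option D: A[5] 26->7, delta=-19, new_sum=126+(-19)=107 <-- matches target

Answer: D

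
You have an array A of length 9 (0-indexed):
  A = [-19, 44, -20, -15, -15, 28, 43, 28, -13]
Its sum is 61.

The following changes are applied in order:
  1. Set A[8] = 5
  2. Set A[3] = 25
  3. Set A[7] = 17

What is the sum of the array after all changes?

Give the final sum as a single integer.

Initial sum: 61
Change 1: A[8] -13 -> 5, delta = 18, sum = 79
Change 2: A[3] -15 -> 25, delta = 40, sum = 119
Change 3: A[7] 28 -> 17, delta = -11, sum = 108

Answer: 108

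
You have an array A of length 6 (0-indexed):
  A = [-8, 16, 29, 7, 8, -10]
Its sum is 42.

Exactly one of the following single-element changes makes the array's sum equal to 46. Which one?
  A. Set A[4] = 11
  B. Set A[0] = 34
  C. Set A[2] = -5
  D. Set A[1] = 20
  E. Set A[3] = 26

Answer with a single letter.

Answer: D

Derivation:
Option A: A[4] 8->11, delta=3, new_sum=42+(3)=45
Option B: A[0] -8->34, delta=42, new_sum=42+(42)=84
Option C: A[2] 29->-5, delta=-34, new_sum=42+(-34)=8
Option D: A[1] 16->20, delta=4, new_sum=42+(4)=46 <-- matches target
Option E: A[3] 7->26, delta=19, new_sum=42+(19)=61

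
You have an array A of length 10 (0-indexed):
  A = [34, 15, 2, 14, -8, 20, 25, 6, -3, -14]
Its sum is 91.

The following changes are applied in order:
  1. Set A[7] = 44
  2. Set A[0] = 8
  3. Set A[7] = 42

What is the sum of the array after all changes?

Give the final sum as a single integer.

Initial sum: 91
Change 1: A[7] 6 -> 44, delta = 38, sum = 129
Change 2: A[0] 34 -> 8, delta = -26, sum = 103
Change 3: A[7] 44 -> 42, delta = -2, sum = 101

Answer: 101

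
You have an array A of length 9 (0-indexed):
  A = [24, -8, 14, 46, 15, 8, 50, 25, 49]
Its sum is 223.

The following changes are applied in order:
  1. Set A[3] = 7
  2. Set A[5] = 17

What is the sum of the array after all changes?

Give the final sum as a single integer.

Answer: 193

Derivation:
Initial sum: 223
Change 1: A[3] 46 -> 7, delta = -39, sum = 184
Change 2: A[5] 8 -> 17, delta = 9, sum = 193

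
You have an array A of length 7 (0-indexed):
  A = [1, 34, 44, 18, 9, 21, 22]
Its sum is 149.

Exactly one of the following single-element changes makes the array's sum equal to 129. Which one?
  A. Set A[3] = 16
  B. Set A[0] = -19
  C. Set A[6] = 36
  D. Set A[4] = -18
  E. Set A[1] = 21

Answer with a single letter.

Answer: B

Derivation:
Option A: A[3] 18->16, delta=-2, new_sum=149+(-2)=147
Option B: A[0] 1->-19, delta=-20, new_sum=149+(-20)=129 <-- matches target
Option C: A[6] 22->36, delta=14, new_sum=149+(14)=163
Option D: A[4] 9->-18, delta=-27, new_sum=149+(-27)=122
Option E: A[1] 34->21, delta=-13, new_sum=149+(-13)=136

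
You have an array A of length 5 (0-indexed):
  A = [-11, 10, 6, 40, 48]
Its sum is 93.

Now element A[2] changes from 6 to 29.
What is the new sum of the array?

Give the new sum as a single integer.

Answer: 116

Derivation:
Old value at index 2: 6
New value at index 2: 29
Delta = 29 - 6 = 23
New sum = old_sum + delta = 93 + (23) = 116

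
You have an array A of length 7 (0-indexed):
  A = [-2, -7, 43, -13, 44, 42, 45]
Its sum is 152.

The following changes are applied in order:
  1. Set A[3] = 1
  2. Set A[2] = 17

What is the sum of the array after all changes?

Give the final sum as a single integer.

Answer: 140

Derivation:
Initial sum: 152
Change 1: A[3] -13 -> 1, delta = 14, sum = 166
Change 2: A[2] 43 -> 17, delta = -26, sum = 140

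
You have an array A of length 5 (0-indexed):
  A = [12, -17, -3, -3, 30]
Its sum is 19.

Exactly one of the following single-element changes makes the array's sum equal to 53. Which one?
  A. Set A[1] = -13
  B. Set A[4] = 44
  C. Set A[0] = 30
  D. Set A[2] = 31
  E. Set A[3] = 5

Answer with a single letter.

Option A: A[1] -17->-13, delta=4, new_sum=19+(4)=23
Option B: A[4] 30->44, delta=14, new_sum=19+(14)=33
Option C: A[0] 12->30, delta=18, new_sum=19+(18)=37
Option D: A[2] -3->31, delta=34, new_sum=19+(34)=53 <-- matches target
Option E: A[3] -3->5, delta=8, new_sum=19+(8)=27

Answer: D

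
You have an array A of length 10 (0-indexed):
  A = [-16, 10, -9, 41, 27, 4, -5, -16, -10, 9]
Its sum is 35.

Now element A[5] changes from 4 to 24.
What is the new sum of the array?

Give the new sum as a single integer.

Answer: 55

Derivation:
Old value at index 5: 4
New value at index 5: 24
Delta = 24 - 4 = 20
New sum = old_sum + delta = 35 + (20) = 55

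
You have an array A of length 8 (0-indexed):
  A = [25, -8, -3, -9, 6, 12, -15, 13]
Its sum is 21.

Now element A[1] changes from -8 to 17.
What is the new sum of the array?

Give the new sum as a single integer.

Answer: 46

Derivation:
Old value at index 1: -8
New value at index 1: 17
Delta = 17 - -8 = 25
New sum = old_sum + delta = 21 + (25) = 46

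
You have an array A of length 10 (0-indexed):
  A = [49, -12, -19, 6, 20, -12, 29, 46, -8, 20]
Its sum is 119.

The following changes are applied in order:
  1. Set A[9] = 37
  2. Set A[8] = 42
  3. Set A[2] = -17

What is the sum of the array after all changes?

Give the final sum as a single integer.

Initial sum: 119
Change 1: A[9] 20 -> 37, delta = 17, sum = 136
Change 2: A[8] -8 -> 42, delta = 50, sum = 186
Change 3: A[2] -19 -> -17, delta = 2, sum = 188

Answer: 188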